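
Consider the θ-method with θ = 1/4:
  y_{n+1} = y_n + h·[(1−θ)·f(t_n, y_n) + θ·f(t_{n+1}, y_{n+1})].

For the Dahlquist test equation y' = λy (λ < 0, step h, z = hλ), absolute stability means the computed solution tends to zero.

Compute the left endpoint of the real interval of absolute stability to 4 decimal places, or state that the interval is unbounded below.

On y'=λy, z=hλ:
  y_{n+1} = y_n + z·[3/4·y_n + 1/4·y_{n+1}] ⇒ (1 − 1/4z)y_{n+1} = (1 + 3/4z)y_n
  so R(z) = (1 + 3/4z)/(1 − 1/4z).

Need |R(x)|<1, x<0.
x=-1.44: |R|=0.0588
R=−1: 1+3/4x = −1+1/4x ⇒ -1/2x=2 ⇒ x=2/(-1/2)=-4.0000
Confirm numerically:
  x=-3.931: |R|=0.98260 <1
  x=-3.791: |R|=0.94635 <1
  x=-2.367: |R|=0.48704 <1
  x=-2.152: |R|=0.39922 <1
  x=-4.350: |R|=1.08383 >1
  x=-4.342: |R|=1.08199 >1
  x=-4.095: |R|=1.02347 >1
So |R|<1 on (-4.0000, 0).

left endpoint -4.0000.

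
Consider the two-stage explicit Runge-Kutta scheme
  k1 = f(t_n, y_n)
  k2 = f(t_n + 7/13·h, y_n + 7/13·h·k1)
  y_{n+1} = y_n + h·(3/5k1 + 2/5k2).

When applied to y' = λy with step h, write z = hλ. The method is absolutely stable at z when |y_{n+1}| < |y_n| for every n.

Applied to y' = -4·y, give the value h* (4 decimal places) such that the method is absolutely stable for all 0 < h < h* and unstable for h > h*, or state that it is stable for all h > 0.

(-4.6429,0); λ=-4 ⇒ h* = (65/14)/4 = 1.1607.

Test eqn y'=λy, z=hλ:
  k1=λy_n ⇒ h·k1=z·y_n;  k2=λ(1+7/13z)y_n ⇒ h·k2=z(1+7/13z)y_n
  y_{n+1}/y_n = 1 + 3/5z + 2/5z(1+7/13z) = 1 + z + 14/65z²
  Hence R(z) = 1 + z + 14/65z².

Solve |R(x)|<1 on ℝ⁻.
x=-1.15: |R|=0.1348
R=1: x+14/65x²=0 ⇒ x=−65/14=-4.6429; min R=1−1/(4·14/65)=-0.1607>−1
Confirm numerically:
  x=-3.868: |R|=0.35446 <1
  x=-3.407: |R|=0.09311 <1
  x=-2.525: |R|=0.15179 <1
  x=-1.871: |R|=0.11702 <1
  x=-5.207: |R|=1.63269 >1
  x=-5.195: |R|=1.61781 >1
  x=-5.030: |R|=1.41942 >1
Stable set (-4.6429, 0).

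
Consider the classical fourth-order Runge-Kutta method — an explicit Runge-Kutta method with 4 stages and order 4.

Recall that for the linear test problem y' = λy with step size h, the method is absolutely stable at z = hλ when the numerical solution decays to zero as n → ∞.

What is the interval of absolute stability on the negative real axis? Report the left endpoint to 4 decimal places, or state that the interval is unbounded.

(-2.7853, 0).

With y'=λy (z=hλ):
  order 4, 4-stage ⇒ R(z)=1+z+z^2/2+z^3/6+z^4/24
  (e.g. R(-0.53)=0.58892, |R|=0.58892)

Find x<0 with |R(x)|<1.
x=-0.53: |R|=0.5889
|R(-3.09)|=1.5654 |R(-3.04)|=1.4570 |R(-1.29)|=0.2997
Bisect:
  x_lo=-3.1975 |R|=1.8213  x_hi=-0.0791 |R|=0.9239
  mid=-1.63831 |R|=0.27101 →hi
  mid=-2.41790 |R|=0.57339 →hi
  mid=-2.80769 |R|=1.03430 →lo
  mid=-2.61279 |R|=0.76958 →hi
  mid=-2.71024 |R|=0.89262 →hi
  mid=-2.75897 |R|=0.96103 →hi
  mid=-2.78333 |R|=0.99704 →hi
  ...
  [-2.78542,-2.78523] ⇒ x*=-2.7853
Stable set (-2.7853, 0).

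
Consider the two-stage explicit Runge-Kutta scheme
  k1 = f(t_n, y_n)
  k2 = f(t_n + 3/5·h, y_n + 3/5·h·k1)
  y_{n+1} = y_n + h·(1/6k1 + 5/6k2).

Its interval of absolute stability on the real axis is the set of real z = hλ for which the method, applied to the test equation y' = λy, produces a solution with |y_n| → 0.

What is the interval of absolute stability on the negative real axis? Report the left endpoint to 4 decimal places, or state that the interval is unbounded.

Test eqn y'=λy, z=hλ:
  k1=λy_n ⇒ h·k1=z·y_n;  k2=λ(1+3/5z)y_n ⇒ h·k2=z(1+3/5z)y_n
  y_{n+1}/y_n = 1 + 1/6z + 5/6z(1+3/5z) = 1 + z + 1/2z²
  R(z) = 1 + z + 1/2z².

Solve |R(x)|<1 on ℝ⁻.
x=-1.41: |R|=0.5840
R=1: x+1/2x²=0 ⇒ x=−2=-2.0000; min R=1−1/(4·1/2)=0.5000>−1
Confirm numerically:
  x=-1.639: |R|=0.70416 <1
  x=-1.452: |R|=0.60215 <1
  x=-1.438: |R|=0.59592 <1
  x=-2.246: |R|=1.27626 >1
  x=-2.148: |R|=1.15895 >1
  x=-2.072: |R|=1.07459 >1
Stable set (-2.0000, 0).

z∈(-2.0000,0).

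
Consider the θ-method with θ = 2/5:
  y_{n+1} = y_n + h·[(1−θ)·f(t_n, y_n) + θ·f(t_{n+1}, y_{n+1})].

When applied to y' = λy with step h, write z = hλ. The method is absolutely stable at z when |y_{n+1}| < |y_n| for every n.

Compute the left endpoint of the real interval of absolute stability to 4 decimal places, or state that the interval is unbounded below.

Test eqn y'=λy, z=hλ:
  y_{n+1} = y_n + z·[3/5·y_n + 2/5·y_{n+1}] ⇒ (1 − 2/5z)y_{n+1} = (1 + 3/5z)y_n
  so R(z) = (1 + 3/5z)/(1 − 2/5z).

Find x<0 with |R(x)|<1.
x=-0.41: |R|=0.6478
R=−1: 1+3/5x = −1+2/5x ⇒ -1/5x=2 ⇒ x=2/(-1/5)=-10.0000
Confirm numerically:
  x=-7.851: |R|=0.89619 <1
  x=-6.139: |R|=0.77654 <1
  x=-5.857: |R|=0.75212 <1
  x=-10.576: |R|=1.02203 >1
  x=-10.035: |R|=1.00140 >1
Stable set (-10.0000, 0).

left endpoint -10.0000.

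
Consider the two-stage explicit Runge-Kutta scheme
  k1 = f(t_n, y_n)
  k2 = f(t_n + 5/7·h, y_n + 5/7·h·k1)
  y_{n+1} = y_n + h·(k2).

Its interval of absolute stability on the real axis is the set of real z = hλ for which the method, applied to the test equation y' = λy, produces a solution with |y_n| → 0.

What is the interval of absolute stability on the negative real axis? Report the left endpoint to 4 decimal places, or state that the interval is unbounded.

(-1.4000, 0).

On y'=λy, z=hλ:
  k1=λy_n ⇒ h·k1=z·y_n;  k2=λ(1+5/7z)y_n ⇒ h·k2=z(1+5/7z)y_n
  y_{n+1}/y_n = 1 + z(1+5/7z) = 1 + z + 5/7z²
  ⇒ R(z) = 1 + z + 5/7z².

Solve |R(x)|<1 on ℝ⁻.
x=-1.17: |R|=0.8078
R=1: x+5/7x²=0 ⇒ x=−7/5=-1.4000; min R=1−1/(4·5/7)=0.6500>−1
Confirm numerically:
  x=-1.083: |R|=0.75478 <1
  x=-1.058: |R|=0.74155 <1
  x=-0.911: |R|=0.68180 <1
  x=-0.607: |R|=0.65618 <1
  x=-1.602: |R|=1.23115 >1
  x=-1.567: |R|=1.18692 >1
  x=-1.545: |R|=1.16002 >1
So |R|<1 on (-1.4000, 0).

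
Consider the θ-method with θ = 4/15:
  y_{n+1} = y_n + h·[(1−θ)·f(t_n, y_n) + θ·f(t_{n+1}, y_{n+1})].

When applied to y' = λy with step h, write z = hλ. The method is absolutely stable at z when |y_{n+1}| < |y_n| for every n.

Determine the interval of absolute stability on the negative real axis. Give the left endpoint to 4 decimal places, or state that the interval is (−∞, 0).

Set f=λy, z=hλ:
  y_{n+1} = y_n + z·[11/15·y_n + 4/15·y_{n+1}] ⇒ (1 − 4/15z)y_{n+1} = (1 + 11/15z)y_n
  R(z) = (1 + 11/15z)/(1 − 4/15z).

Boundary: |R(x)|=1, x<0.
x=-1.75: |R|=0.1932
R=−1: 1+11/15x = −1+4/15x ⇒ -7/15x=2 ⇒ x=2/(-7/15)=-4.2857
Confirm numerically:
  x=-4.261: |R|=0.99460 <1
  x=-4.065: |R|=0.95058 <1
  x=-3.762: |R|=0.87800 <1
  x=-4.702: |R|=1.08619 >1
  x=-4.612: |R|=1.06829 >1
  x=-4.383: |R|=1.02093 >1
So |R|<1 on (-4.2857, 0).

z∈(-4.2857,0).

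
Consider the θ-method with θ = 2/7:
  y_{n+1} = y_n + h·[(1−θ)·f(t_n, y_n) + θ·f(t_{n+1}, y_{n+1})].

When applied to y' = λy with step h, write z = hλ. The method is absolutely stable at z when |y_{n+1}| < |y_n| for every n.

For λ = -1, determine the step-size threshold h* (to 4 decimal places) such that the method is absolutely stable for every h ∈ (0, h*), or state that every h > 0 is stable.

With y'=λy (z=hλ):
  y_{n+1} = y_n + z·[5/7·y_n + 2/7·y_{n+1}] ⇒ (1 − 2/7z)y_{n+1} = (1 + 5/7z)y_n
  R(z) = (1 + 5/7z)/(1 − 2/7z).

Boundary: |R(x)|=1, x<0.
x=-1.79: |R|=0.1843
R=−1: 1+5/7x = −1+2/7x ⇒ -3/7x=2 ⇒ x=2/(-3/7)=-4.6667
Confirm numerically:
  x=-4.229: |R|=0.91506 <1
  x=-3.796: |R|=0.82100 <1
  x=-3.045: |R|=0.62834 <1
  x=-5.259: |R|=1.10144 >1
  x=-4.920: |R|=1.04513 >1
So |R|<1 on (-4.6667, 0).

(-4.6667,0); λ=-1 ⇒ h* = (14/3)/1 = 4.6667.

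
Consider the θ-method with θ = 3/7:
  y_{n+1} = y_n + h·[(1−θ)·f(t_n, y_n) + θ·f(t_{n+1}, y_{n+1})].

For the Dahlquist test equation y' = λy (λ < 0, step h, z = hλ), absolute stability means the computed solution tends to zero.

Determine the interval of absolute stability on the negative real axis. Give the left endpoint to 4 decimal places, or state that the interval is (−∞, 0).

Set f=λy, z=hλ:
  y_{n+1} = y_n + z·[4/7·y_n + 3/7·y_{n+1}] ⇒ (1 − 3/7z)y_{n+1} = (1 + 4/7z)y_n
  ⇒ R(z) = (1 + 4/7z)/(1 − 3/7z).

Need |R(x)|<1, x<0.
x=-0.89: |R|=0.3557
R=−1: 1+4/7x = −1+3/7x ⇒ -1/7x=2 ⇒ x=2/(-1/7)=-14.0000
Confirm numerically:
  x=-10.557: |R|=0.91097 <1
  x=-9.353: |R|=0.86745 <1
  x=-8.618: |R|=0.83618 <1
  x=-8.027: |R|=0.80782 <1
  x=-14.595: |R|=1.01172 >1
  x=-14.553: |R|=1.01092 >1
  x=-14.293: |R|=1.00587 >1
Interval (-14.0000, 0).

(-14.0000, 0).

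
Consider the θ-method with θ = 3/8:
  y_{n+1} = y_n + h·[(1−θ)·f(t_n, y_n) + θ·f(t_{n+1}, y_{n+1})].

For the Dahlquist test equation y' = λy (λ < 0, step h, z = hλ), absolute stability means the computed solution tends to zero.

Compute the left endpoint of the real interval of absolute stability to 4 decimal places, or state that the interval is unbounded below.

z* = -8.0000.

On y'=λy, z=hλ:
  y_{n+1} = y_n + z·[5/8·y_n + 3/8·y_{n+1}] ⇒ (1 − 3/8z)y_{n+1} = (1 + 5/8z)y_n
  R(z) = (1 + 5/8z)/(1 − 3/8z).

Boundary: |R(x)|=1, x<0.
x=-0.79: |R|=0.3905
R=−1: 1+5/8x = −1+3/8x ⇒ -1/4x=2 ⇒ x=2/(-1/4)=-8.0000
Confirm numerically:
  x=-6.585: |R|=0.89804 <1
  x=-5.855: |R|=0.83219 <1
  x=-5.701: |R|=0.81683 <1
  x=-8.421: |R|=1.02531 >1
  x=-8.087: |R|=1.00539 >1
  x=-8.024: |R|=1.00150 >1
Interval (-8.0000, 0).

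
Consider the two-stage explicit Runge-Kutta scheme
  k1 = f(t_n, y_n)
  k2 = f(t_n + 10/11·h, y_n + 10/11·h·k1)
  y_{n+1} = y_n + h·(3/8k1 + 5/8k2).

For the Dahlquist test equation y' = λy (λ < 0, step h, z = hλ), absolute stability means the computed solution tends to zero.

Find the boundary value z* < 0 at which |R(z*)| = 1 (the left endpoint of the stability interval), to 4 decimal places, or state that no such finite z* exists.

z* = -1.7600.

With y'=λy (z=hλ):
  k1=λy_n ⇒ h·k1=z·y_n;  k2=λ(1+10/11z)y_n ⇒ h·k2=z(1+10/11z)y_n
  y_{n+1}/y_n = 1 + 3/8z + 5/8z(1+10/11z) = 1 + z + 25/44z²
  Hence R(z) = 1 + z + 25/44z².

Need |R(x)|<1, x<0.
x=-1.32: |R|=0.6700
R=1: x+25/44x²=0 ⇒ x=−44/25=-1.7600; min R=1−1/(4·25/44)=0.5600>−1
Confirm numerically:
  x=-1.689: |R|=0.93186 <1
  x=-1.484: |R|=0.76728 <1
  x=-1.364: |R|=0.69310 <1
  x=-2.140: |R|=1.46205 >1
  x=-1.929: |R|=1.18523 >1
So |R|<1 on (-1.7600, 0).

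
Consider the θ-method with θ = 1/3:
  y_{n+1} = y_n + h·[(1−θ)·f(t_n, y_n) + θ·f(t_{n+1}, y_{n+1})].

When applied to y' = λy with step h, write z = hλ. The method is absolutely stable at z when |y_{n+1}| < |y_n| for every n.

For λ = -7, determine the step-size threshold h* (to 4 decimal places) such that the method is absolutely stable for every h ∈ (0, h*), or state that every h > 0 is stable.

Set f=λy, z=hλ:
  y_{n+1} = y_n + z·[2/3·y_n + 1/3·y_{n+1}] ⇒ (1 − 1/3z)y_{n+1} = (1 + 2/3z)y_n
  so R(z) = (1 + 2/3z)/(1 − 1/3z).

Solve |R(x)|<1 on ℝ⁻.
x=-0.73: |R|=0.4129
R=−1: 1+2/3x = −1+1/3x ⇒ -1/3x=2 ⇒ x=2/(-1/3)=-6.0000
Confirm numerically:
  x=-5.943: |R|=0.99363 <1
  x=-5.677: |R|=0.96278 <1
  x=-4.008: |R|=0.71575 <1
  x=-3.596: |R|=0.63554 <1
  x=-6.217: |R|=1.02354 >1
  x=-6.024: |R|=1.00266 >1
Stable set (-6.0000, 0).

(-6.0000,0); λ=-7 ⇒ h* = (6)/7 = 0.8571.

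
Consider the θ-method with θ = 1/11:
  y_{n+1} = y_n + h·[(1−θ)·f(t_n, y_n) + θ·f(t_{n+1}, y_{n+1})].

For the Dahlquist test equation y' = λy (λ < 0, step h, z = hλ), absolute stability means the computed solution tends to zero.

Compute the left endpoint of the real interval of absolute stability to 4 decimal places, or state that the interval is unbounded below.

On y'=λy, z=hλ:
  y_{n+1} = y_n + z·[10/11·y_n + 1/11·y_{n+1}] ⇒ (1 − 1/11z)y_{n+1} = (1 + 10/11z)y_n
  Hence R(z) = (1 + 10/11z)/(1 − 1/11z).

Solve |R(x)|<1 on ℝ⁻.
x=-0.41: |R|=0.6047
R=−1: 1+10/11x = −1+1/11x ⇒ -9/11x=2 ⇒ x=2/(-9/11)=-2.4444
Confirm numerically:
  x=-2.015: |R|=0.70303 <1
  x=-1.706: |R|=0.47694 <1
  x=-1.234: |R|=0.10953 <1
  x=-1.108: |R|=0.00661 <1
  x=-2.872: |R|=1.27739 >1
  x=-2.558: |R|=1.07538 >1
Stable set (-2.4444, 0).

left endpoint -2.4444.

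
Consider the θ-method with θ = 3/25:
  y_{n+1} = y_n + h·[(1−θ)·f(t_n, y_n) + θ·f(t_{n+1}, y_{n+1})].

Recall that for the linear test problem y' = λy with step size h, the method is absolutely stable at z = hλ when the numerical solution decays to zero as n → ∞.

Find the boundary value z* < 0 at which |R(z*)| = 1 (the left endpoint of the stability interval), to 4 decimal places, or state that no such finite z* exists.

On y'=λy, z=hλ:
  y_{n+1} = y_n + z·[22/25·y_n + 3/25·y_{n+1}] ⇒ (1 − 3/25z)y_{n+1} = (1 + 22/25z)y_n
  ⇒ R(z) = (1 + 22/25z)/(1 − 3/25z).

Solve |R(x)|<1 on ℝ⁻.
x=-0.78: |R|=0.2868
R=−1: 1+22/25x = −1+3/25x ⇒ -19/25x=2 ⇒ x=2/(-19/25)=-2.6316
Confirm numerically:
  x=-2.220: |R|=0.75300 <1
  x=-2.212: |R|=0.74801 <1
  x=-1.652: |R|=0.37869 <1
  x=-1.352: |R|=0.16327 <1
  x=-3.117: |R|=1.26849 >1
  x=-2.985: |R|=1.19776 >1
  x=-2.906: |R|=1.15464 >1
Interval (-2.6316, 0).

left endpoint -2.6316.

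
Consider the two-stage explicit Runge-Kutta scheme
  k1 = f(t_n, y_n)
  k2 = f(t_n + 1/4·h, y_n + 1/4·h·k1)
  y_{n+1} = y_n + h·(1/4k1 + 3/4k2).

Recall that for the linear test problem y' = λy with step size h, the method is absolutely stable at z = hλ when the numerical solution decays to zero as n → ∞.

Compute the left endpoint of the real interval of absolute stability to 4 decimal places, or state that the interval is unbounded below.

With y'=λy (z=hλ):
  k1=λy_n ⇒ h·k1=z·y_n;  k2=λ(1+1/4z)y_n ⇒ h·k2=z(1+1/4z)y_n
  y_{n+1}/y_n = 1 + 1/4z + 3/4z(1+1/4z) = 1 + z + 3/16z²
  ⇒ R(z) = 1 + z + 3/16z².

Find x<0 with |R(x)|<1.
x=-0.92: |R|=0.2387
R=1: x+3/16x²=0 ⇒ x=−16/3=-5.3333; min R=1−1/(4·3/16)=-0.3333>−1
Confirm numerically:
  x=-4.768: |R|=0.49459 <1
  x=-4.390: |R|=0.22352 <1
  x=-3.783: |R|=0.09967 <1
  x=-3.205: |R|=0.27900 <1
  x=-5.918: |R|=1.64876 >1
  x=-5.564: |R|=1.24064 >1
Interval (-5.3333, 0).

z* = -5.3333.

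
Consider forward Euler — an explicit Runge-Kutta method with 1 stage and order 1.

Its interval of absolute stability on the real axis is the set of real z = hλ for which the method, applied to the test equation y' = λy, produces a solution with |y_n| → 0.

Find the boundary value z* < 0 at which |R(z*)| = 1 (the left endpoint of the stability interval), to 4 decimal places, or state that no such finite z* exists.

left endpoint -2.0000.

On y'=λy, z=hλ:
  order 1, 1-stage ⇒ R(z)=1+z
  (e.g. R(-0.91)=0.09000, |R|=0.09000)

Solve |R(x)|<1 on ℝ⁻.
x=-0.91: |R|=0.0900
|R(-1.86)|=0.8600 |R(-1.75)|=0.7500 |R(-1.2)|=0.2000
Bisect:
  x_lo=-2.7382 |R|=1.7382  x_hi=-0.2468 |R|=0.7532
  mid=-1.49249 |R|=0.49249 →hi
  mid=-2.11536 |R|=1.11536 →lo
  mid=-1.80392 |R|=0.80392 →hi
  mid=-1.95964 |R|=0.95964 →hi
  mid=-2.03750 |R|=1.03750 →lo
  mid=-1.99857 |R|=0.99857 →hi
  mid=-2.01803 |R|=1.01803 →lo
  mid=-2.00830 |R|=1.00830 →lo
  mid=-2.00344 |R|=1.00344 →lo
  mid=-2.00100 |R|=1.00100 →lo
  ...
  [-2.00009,-1.99994] ⇒ x*=-2.0000
Interval (-2.0000, 0).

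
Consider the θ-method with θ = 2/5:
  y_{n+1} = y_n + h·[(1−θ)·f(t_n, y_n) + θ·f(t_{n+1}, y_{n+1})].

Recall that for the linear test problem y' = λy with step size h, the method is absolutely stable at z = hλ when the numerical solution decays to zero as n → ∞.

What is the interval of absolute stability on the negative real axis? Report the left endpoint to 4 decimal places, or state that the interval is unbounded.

Test eqn y'=λy, z=hλ:
  y_{n+1} = y_n + z·[3/5·y_n + 2/5·y_{n+1}] ⇒ (1 − 2/5z)y_{n+1} = (1 + 3/5z)y_n
  Hence R(z) = (1 + 3/5z)/(1 − 2/5z).

Boundary: |R(x)|=1, x<0.
x=-0.75: |R|=0.4231
R=−1: 1+3/5x = −1+2/5x ⇒ -1/5x=2 ⇒ x=2/(-1/5)=-10.0000
Confirm numerically:
  x=-8.776: |R|=0.94573 <1
  x=-6.864: |R|=0.83255 <1
  x=-4.166: |R|=0.56241 <1
  x=-10.262: |R|=1.01026 >1
  x=-10.226: |R|=1.00888 >1
Stable set (-10.0000, 0).

z∈(-10.0000,0).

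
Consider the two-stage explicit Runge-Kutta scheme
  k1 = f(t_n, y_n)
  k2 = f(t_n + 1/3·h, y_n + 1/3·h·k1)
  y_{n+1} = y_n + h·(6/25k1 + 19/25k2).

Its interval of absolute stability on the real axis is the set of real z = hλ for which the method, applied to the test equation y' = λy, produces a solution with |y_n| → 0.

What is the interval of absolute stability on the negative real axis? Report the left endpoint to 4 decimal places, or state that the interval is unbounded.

With y'=λy (z=hλ):
  k1=λy_n ⇒ h·k1=z·y_n;  k2=λ(1+1/3z)y_n ⇒ h·k2=z(1+1/3z)y_n
  y_{n+1}/y_n = 1 + 6/25z + 19/25z(1+1/3z) = 1 + z + 19/75z²
  so R(z) = 1 + z + 19/75z².

Find x<0 with |R(x)|<1.
x=-0.37: |R|=0.6647
R=1: x+19/75x²=0 ⇒ x=−75/19=-3.9474; min R=1−1/(4·19/75)=0.0132>−1
Confirm numerically:
  x=-3.331: |R|=0.47988 <1
  x=-2.793: |R|=0.18322 <1
  x=-2.217: |R|=0.02816 <1
  x=-2.104: |R|=0.01746 <1
  x=-4.382: |R|=1.48249 >1
  x=-4.301: |R|=1.38531 >1
  x=-4.074: |R|=1.13069 >1
Interval (-3.9474, 0).

z∈(-3.9474,0).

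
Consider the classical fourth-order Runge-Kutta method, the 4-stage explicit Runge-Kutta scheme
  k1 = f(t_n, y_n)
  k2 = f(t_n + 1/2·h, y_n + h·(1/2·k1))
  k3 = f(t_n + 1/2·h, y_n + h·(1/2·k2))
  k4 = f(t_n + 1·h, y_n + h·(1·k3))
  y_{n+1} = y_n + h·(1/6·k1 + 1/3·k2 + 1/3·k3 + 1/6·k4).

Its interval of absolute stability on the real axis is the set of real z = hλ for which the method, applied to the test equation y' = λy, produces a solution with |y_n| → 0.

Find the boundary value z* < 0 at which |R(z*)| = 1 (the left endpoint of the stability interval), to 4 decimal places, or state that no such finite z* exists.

left endpoint -2.7853.

Set f=λy, z=hλ:
  order 4, 4-stage ⇒ R(z)=1+z+z^2/2+z^3/6+z^4/24
  (e.g. R(-0.91)=0.40703, |R|=0.40703)

Solve |R(x)|<1 on ℝ⁻.
x=-0.91: |R|=0.4070
|R(-1.86)|=0.2960 |R(-0.99)|=0.3784 |R(-0.82)|=0.4431
Bisect:
  x_lo=-3.5833 |R|=3.0380  x_hi=-0.2403 |R|=0.7864
  mid=-1.91182 |R|=0.30771 →hi
  mid=-2.74758 |R|=0.94461 →hi
  mid=-3.16546 |R|=1.74168 →lo
  mid=-2.95652 |R|=1.29037 →lo
  mid=-2.85205 |R|=1.10540 →lo
  mid=-2.79981 |R|=1.02211 →lo
  mid=-2.77370 |R|=0.98265 →hi
  mid=-2.78675 |R|=1.00220 →lo
  mid=-2.78022 |R|=0.99238 →hi
  ...
  [-2.78533,-2.78512] ⇒ x*=-2.7853
Stable set (-2.7853, 0).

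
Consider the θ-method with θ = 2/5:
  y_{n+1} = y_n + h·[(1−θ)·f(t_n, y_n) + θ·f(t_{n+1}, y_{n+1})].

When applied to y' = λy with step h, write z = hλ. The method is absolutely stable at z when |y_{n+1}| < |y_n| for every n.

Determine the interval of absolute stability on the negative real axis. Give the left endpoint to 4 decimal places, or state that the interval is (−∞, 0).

(-10.0000, 0).

Test eqn y'=λy, z=hλ:
  y_{n+1} = y_n + z·[3/5·y_n + 2/5·y_{n+1}] ⇒ (1 − 2/5z)y_{n+1} = (1 + 3/5z)y_n
  R(z) = (1 + 3/5z)/(1 − 2/5z).

Solve |R(x)|<1 on ℝ⁻.
x=-0.46: |R|=0.6115
R=−1: 1+3/5x = −1+2/5x ⇒ -1/5x=2 ⇒ x=2/(-1/5)=-10.0000
Confirm numerically:
  x=-6.724: |R|=0.82242 <1
  x=-6.533: |R|=0.80809 <1
  x=-6.236: |R|=0.78457 <1
  x=-10.393: |R|=1.01524 >1
  x=-10.322: |R|=1.01256 >1
Interval (-10.0000, 0).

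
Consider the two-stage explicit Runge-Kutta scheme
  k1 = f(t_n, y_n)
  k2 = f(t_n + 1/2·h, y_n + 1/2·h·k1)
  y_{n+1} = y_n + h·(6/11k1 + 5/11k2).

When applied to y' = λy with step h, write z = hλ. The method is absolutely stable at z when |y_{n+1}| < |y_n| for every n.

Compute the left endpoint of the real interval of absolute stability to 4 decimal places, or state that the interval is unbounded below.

Set f=λy, z=hλ:
  k1=λy_n ⇒ h·k1=z·y_n;  k2=λ(1+1/2z)y_n ⇒ h·k2=z(1+1/2z)y_n
  y_{n+1}/y_n = 1 + 6/11z + 5/11z(1+1/2z) = 1 + z + 5/22z²
  so R(z) = 1 + z + 5/22z².

Boundary: |R(x)|=1, x<0.
x=-0.67: |R|=0.4320
R=1: x+5/22x²=0 ⇒ x=−22/5=-4.4000; min R=1−1/(4·5/22)=-0.1000>−1
Confirm numerically:
  x=-4.143: |R|=0.75801 <1
  x=-3.951: |R|=0.59682 <1
  x=-2.619: |R|=0.06010 <1
  x=-4.985: |R|=1.66278 >1
  x=-4.893: |R|=1.54824 >1
  x=-4.550: |R|=1.15511 >1
Stable set (-4.4000, 0).

left endpoint -4.4000.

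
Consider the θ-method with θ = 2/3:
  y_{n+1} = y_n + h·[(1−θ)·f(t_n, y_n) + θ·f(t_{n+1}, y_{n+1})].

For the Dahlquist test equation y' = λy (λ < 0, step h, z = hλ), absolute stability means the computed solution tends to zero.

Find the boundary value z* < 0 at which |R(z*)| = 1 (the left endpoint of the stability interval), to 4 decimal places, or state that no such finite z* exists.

(−∞, 0) — no finite endpoint.

Test eqn y'=λy, z=hλ:
  y_{n+1} = y_n + z·[1/3·y_n + 2/3·y_{n+1}] ⇒ (1 − 2/3z)y_{n+1} = (1 + 1/3z)y_n
  Hence R(z) = (1 + 1/3z)/(1 − 2/3z).

Boundary: |R(x)|=1, x<0.
x=-0.58: |R|=0.5817
x=-2: |R|=0.1429
x=-10: |R|=0.3043
x=-100: |R|=0.4778
θ=2/3≥1/2 ⇒ |1+1/3x|<|1−2/3x| ∀x<0 ⇒ stable on all of ℝ⁻.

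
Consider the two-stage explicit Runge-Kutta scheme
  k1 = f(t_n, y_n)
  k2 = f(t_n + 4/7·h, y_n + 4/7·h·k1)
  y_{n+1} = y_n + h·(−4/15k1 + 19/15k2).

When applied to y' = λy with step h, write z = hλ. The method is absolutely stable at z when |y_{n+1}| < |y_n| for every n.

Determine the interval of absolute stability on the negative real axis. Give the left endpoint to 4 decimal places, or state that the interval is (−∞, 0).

(-1.3816, 0).

With y'=λy (z=hλ):
  k1=λy_n ⇒ h·k1=z·y_n;  k2=λ(1+4/7z)y_n ⇒ h·k2=z(1+4/7z)y_n
  y_{n+1}/y_n = 1 − 4/15z + 19/15z(1+4/7z) = 1 + z + 76/105z²
  Hence R(z) = 1 + z + 76/105z².

Solve |R(x)|<1 on ℝ⁻.
x=-0.63: |R|=0.6573
R=1: x+76/105x²=0 ⇒ x=−105/76=-1.3816; min R=1−1/(4·76/105)=0.6546>−1
Confirm numerically:
  x=-1.356: |R|=0.97489 <1
  x=-1.137: |R|=0.79872 <1
  x=-0.923: |R|=0.69363 <1
  x=-0.558: |R|=0.66737 <1
  x=-1.828: |R|=1.59067 >1
  x=-1.521: |R|=1.15349 >1
Stable set (-1.3816, 0).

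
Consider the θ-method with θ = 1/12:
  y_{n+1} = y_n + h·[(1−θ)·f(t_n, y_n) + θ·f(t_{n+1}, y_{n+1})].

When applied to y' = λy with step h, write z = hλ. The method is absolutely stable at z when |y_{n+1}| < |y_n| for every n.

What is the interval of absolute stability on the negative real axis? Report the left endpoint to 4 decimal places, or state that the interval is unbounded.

(-2.4000, 0).

Set f=λy, z=hλ:
  y_{n+1} = y_n + z·[11/12·y_n + 1/12·y_{n+1}] ⇒ (1 − 1/12z)y_{n+1} = (1 + 11/12z)y_n
  R(z) = (1 + 11/12z)/(1 − 1/12z).

Solve |R(x)|<1 on ℝ⁻.
x=-0.69: |R|=0.3475
R=−1: 1+11/12x = −1+1/12x ⇒ -5/6x=2 ⇒ x=2/(-5/6)=-2.4000
Confirm numerically:
  x=-2.305: |R|=0.93359 <1
  x=-1.635: |R|=0.43894 <1
  x=-1.502: |R|=0.33491 <1
  x=-2.557: |R|=1.10785 >1
  x=-2.447: |R|=1.03253 >1
Interval (-2.4000, 0).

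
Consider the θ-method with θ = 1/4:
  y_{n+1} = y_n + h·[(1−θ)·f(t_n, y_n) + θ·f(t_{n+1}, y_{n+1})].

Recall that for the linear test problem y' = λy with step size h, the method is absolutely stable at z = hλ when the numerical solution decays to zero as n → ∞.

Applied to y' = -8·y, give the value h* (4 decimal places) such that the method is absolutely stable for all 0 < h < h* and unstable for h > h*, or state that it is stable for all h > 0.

With y'=λy (z=hλ):
  y_{n+1} = y_n + z·[3/4·y_n + 1/4·y_{n+1}] ⇒ (1 − 1/4z)y_{n+1} = (1 + 3/4z)y_n
  ⇒ R(z) = (1 + 3/4z)/(1 − 1/4z).

Solve |R(x)|<1 on ℝ⁻.
x=-0.98: |R|=0.2129
R=−1: 1+3/4x = −1+1/4x ⇒ -1/2x=2 ⇒ x=2/(-1/2)=-4.0000
Confirm numerically:
  x=-3.792: |R|=0.94661 <1
  x=-2.878: |R|=0.67374 <1
  x=-2.867: |R|=0.67002 <1
  x=-2.037: |R|=0.34968 <1
  x=-4.589: |R|=1.13715 >1
  x=-4.538: |R|=1.12602 >1
Interval (-4.0000, 0).

(-4.0000,0); λ=-8 ⇒ h* = (4)/8 = 0.5000.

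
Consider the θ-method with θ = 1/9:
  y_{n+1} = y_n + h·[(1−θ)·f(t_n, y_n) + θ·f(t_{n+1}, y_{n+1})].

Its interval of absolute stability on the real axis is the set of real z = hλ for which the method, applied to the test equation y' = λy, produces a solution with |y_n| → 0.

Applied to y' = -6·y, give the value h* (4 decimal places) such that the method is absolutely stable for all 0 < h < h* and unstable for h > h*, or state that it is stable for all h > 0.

(-2.5714,0); λ=-6 ⇒ h* = (18/7)/6 = 0.4286.

With y'=λy (z=hλ):
  y_{n+1} = y_n + z·[8/9·y_n + 1/9·y_{n+1}] ⇒ (1 − 1/9z)y_{n+1} = (1 + 8/9z)y_n
  ⇒ R(z) = (1 + 8/9z)/(1 − 1/9z).

Find x<0 with |R(x)|<1.
x=-0.78: |R|=0.2822
R=−1: 1+8/9x = −1+1/9x ⇒ -7/9x=2 ⇒ x=2/(-7/9)=-2.5714
Confirm numerically:
  x=-1.340: |R|=0.16634 <1
  x=-1.248: |R|=0.09602 <1
  x=-1.125: |R|=0.00000 <1
  x=-1.053: |R|=0.05730 <1
  x=-2.916: |R|=1.20242 >1
  x=-2.904: |R|=1.19556 >1
  x=-2.851: |R|=1.16513 >1
So |R|<1 on (-2.5714, 0).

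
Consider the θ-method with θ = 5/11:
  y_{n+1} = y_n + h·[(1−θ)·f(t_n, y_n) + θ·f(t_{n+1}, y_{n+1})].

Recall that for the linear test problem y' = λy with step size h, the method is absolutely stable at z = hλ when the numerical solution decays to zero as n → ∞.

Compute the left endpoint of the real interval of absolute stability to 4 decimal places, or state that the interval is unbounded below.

Set f=λy, z=hλ:
  y_{n+1} = y_n + z·[6/11·y_n + 5/11·y_{n+1}] ⇒ (1 − 5/11z)y_{n+1} = (1 + 6/11z)y_n
  ⇒ R(z) = (1 + 6/11z)/(1 − 5/11z).

Boundary: |R(x)|=1, x<0.
x=-0.69: |R|=0.4747
R=−1: 1+6/11x = −1+5/11x ⇒ -1/11x=2 ⇒ x=2/(-1/11)=-22.0000
Confirm numerically:
  x=-19.000: |R|=0.97170 <1
  x=-17.710: |R|=0.95691 <1
  x=-17.215: |R|=0.95071 <1
  x=-22.546: |R|=1.00441 >1
  x=-22.400: |R|=1.00325 >1
  x=-22.241: |R|=1.00197 >1
Stable set (-22.0000, 0).

z* = -22.0000.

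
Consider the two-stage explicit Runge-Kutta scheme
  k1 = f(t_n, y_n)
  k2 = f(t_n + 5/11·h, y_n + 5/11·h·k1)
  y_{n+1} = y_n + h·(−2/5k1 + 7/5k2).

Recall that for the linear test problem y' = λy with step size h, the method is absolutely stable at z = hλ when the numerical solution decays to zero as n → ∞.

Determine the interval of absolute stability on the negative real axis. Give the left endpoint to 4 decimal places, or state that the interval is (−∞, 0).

z∈(-1.5714,0).

Test eqn y'=λy, z=hλ:
  k1=λy_n ⇒ h·k1=z·y_n;  k2=λ(1+5/11z)y_n ⇒ h·k2=z(1+5/11z)y_n
  y_{n+1}/y_n = 1 − 2/5z + 7/5z(1+5/11z) = 1 + z + 7/11z²
  Hence R(z) = 1 + z + 7/11z².

Boundary: |R(x)|=1, x<0.
x=-1.31: |R|=0.7821
R=1: x+7/11x²=0 ⇒ x=−11/7=-1.5714; min R=1−1/(4·7/11)=0.6071>−1
Confirm numerically:
  x=-1.347: |R|=0.80762 <1
  x=-1.219: |R|=0.72661 <1
  x=-1.010: |R|=0.63915 <1
  x=-2.042: |R|=1.61149 >1
  x=-1.958: |R|=1.48167 >1
Interval (-1.5714, 0).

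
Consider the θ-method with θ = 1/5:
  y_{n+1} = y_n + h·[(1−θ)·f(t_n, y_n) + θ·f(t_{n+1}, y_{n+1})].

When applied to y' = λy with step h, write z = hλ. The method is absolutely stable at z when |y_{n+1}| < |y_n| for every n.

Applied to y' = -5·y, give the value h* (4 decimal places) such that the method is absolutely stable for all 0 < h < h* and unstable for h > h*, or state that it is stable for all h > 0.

Test eqn y'=λy, z=hλ:
  y_{n+1} = y_n + z·[4/5·y_n + 1/5·y_{n+1}] ⇒ (1 − 1/5z)y_{n+1} = (1 + 4/5z)y_n
  R(z) = (1 + 4/5z)/(1 − 1/5z).

Boundary: |R(x)|=1, x<0.
x=-1.18: |R|=0.0453
R=−1: 1+4/5x = −1+1/5x ⇒ -3/5x=2 ⇒ x=2/(-3/5)=-3.3333
Confirm numerically:
  x=-3.181: |R|=0.94414 <1
  x=-2.662: |R|=0.73714 <1
  x=-1.914: |R|=0.38415 <1
  x=-3.791: |R|=1.15618 >1
  x=-3.484: |R|=1.05328 >1
  x=-3.454: |R|=1.04282 >1
Stable set (-3.3333, 0).

(-3.3333,0); λ=-5 ⇒ h* = (10/3)/5 = 0.6667.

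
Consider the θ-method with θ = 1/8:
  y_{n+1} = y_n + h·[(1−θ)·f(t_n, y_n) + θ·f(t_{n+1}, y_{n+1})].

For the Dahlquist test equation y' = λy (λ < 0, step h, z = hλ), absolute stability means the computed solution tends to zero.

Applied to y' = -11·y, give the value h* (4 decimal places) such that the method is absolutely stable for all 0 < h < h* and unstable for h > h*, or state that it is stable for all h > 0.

Set f=λy, z=hλ:
  y_{n+1} = y_n + z·[7/8·y_n + 1/8·y_{n+1}] ⇒ (1 − 1/8z)y_{n+1} = (1 + 7/8z)y_n
  R(z) = (1 + 7/8z)/(1 − 1/8z).

Find x<0 with |R(x)|<1.
x=-1: |R|=0.1111
R=−1: 1+7/8x = −1+1/8x ⇒ -3/4x=2 ⇒ x=2/(-3/4)=-2.6667
Confirm numerically:
  x=-2.367: |R|=0.82657 <1
  x=-1.637: |R|=0.35893 <1
  x=-1.189: |R|=0.03515 <1
  x=-2.975: |R|=1.16856 >1
  x=-2.797: |R|=1.07243 >1
So |R|<1 on (-2.6667, 0).

(-2.6667,0); λ=-11 ⇒ h* = (8/3)/11 = 0.2424.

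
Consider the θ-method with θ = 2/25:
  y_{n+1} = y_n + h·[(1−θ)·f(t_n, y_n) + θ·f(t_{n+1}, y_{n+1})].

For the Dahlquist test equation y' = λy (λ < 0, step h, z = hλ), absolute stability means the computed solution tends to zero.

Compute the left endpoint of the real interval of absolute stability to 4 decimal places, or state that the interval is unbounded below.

z* = -2.3810.

On y'=λy, z=hλ:
  y_{n+1} = y_n + z·[23/25·y_n + 2/25·y_{n+1}] ⇒ (1 − 2/25z)y_{n+1} = (1 + 23/25z)y_n
  Hence R(z) = (1 + 23/25z)/(1 − 2/25z).

Solve |R(x)|<1 on ℝ⁻.
x=-1.27: |R|=0.1529
R=−1: 1+23/25x = −1+2/25x ⇒ -21/25x=2 ⇒ x=2/(-21/25)=-2.3810
Confirm numerically:
  x=-2.096: |R|=0.79501 <1
  x=-1.596: |R|=0.41530 <1
  x=-1.310: |R|=0.18573 <1
  x=-1.005: |R|=0.06979 <1
  x=-2.651: |R|=1.18715 >1
  x=-2.512: |R|=1.09166 >1
Interval (-2.3810, 0).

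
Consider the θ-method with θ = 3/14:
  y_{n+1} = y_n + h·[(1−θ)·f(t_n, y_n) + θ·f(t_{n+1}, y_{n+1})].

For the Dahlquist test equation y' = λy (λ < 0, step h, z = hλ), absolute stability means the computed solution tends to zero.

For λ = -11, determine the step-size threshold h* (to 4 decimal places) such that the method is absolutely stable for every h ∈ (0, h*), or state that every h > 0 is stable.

(-3.5000,0); λ=-11 ⇒ h* = (7/2)/11 = 0.3182.

Test eqn y'=λy, z=hλ:
  y_{n+1} = y_n + z·[11/14·y_n + 3/14·y_{n+1}] ⇒ (1 − 3/14z)y_{n+1} = (1 + 11/14z)y_n
  ⇒ R(z) = (1 + 11/14z)/(1 − 3/14z).

Need |R(x)|<1, x<0.
x=-0.59: |R|=0.4762
R=−1: 1+11/14x = −1+3/14x ⇒ -4/7x=2 ⇒ x=2/(-4/7)=-3.5000
Confirm numerically:
  x=-2.732: |R|=0.72319 <1
  x=-1.941: |R|=0.37083 <1
  x=-1.674: |R|=0.23205 <1
  x=-4.036: |R|=1.16424 >1
  x=-4.030: |R|=1.16251 >1
  x=-3.846: |R|=1.10839 >1
Interval (-3.5000, 0).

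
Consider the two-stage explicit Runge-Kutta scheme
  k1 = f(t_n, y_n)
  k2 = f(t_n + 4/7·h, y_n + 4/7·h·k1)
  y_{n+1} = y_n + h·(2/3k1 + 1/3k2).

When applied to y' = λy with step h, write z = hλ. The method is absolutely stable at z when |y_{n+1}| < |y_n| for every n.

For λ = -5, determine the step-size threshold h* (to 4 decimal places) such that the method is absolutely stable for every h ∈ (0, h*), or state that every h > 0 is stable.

Test eqn y'=λy, z=hλ:
  k1=λy_n ⇒ h·k1=z·y_n;  k2=λ(1+4/7z)y_n ⇒ h·k2=z(1+4/7z)y_n
  y_{n+1}/y_n = 1 + 2/3z + 1/3z(1+4/7z) = 1 + z + 4/21z²
  Hence R(z) = 1 + z + 4/21z².

Find x<0 with |R(x)|<1.
x=-0.67: |R|=0.4155
R=1: x+4/21x²=0 ⇒ x=−21/4=-5.2500; min R=1−1/(4·4/21)=-0.3125>−1
Confirm numerically:
  x=-4.471: |R|=0.33659 <1
  x=-4.128: |R|=0.11779 <1
  x=-2.933: |R|=0.29443 <1
  x=-2.914: |R|=0.29659 <1
  x=-5.848: |R|=1.66612 >1
  x=-5.753: |R|=1.55119 >1
So |R|<1 on (-5.2500, 0).

(-5.2500,0); λ=-5 ⇒ h* = (21/4)/5 = 1.0500.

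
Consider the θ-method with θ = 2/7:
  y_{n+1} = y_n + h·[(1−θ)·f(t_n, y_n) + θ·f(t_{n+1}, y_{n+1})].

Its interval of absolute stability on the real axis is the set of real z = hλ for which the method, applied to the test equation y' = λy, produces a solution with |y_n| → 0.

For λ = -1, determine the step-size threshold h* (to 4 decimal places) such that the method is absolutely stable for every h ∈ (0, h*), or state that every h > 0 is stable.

Test eqn y'=λy, z=hλ:
  y_{n+1} = y_n + z·[5/7·y_n + 2/7·y_{n+1}] ⇒ (1 − 2/7z)y_{n+1} = (1 + 5/7z)y_n
  ⇒ R(z) = (1 + 5/7z)/(1 − 2/7z).

Solve |R(x)|<1 on ℝ⁻.
x=-1.36: |R|=0.0206
R=−1: 1+5/7x = −1+2/7x ⇒ -3/7x=2 ⇒ x=2/(-3/7)=-4.6667
Confirm numerically:
  x=-4.293: |R|=0.92808 <1
  x=-3.451: |R|=0.73766 <1
  x=-3.077: |R|=0.63745 <1
  x=-2.235: |R|=0.36399 <1
  x=-5.059: |R|=1.06876 >1
  x=-4.861: |R|=1.03486 >1
Interval (-4.6667, 0).

(-4.6667,0); λ=-1 ⇒ h* = (14/3)/1 = 4.6667.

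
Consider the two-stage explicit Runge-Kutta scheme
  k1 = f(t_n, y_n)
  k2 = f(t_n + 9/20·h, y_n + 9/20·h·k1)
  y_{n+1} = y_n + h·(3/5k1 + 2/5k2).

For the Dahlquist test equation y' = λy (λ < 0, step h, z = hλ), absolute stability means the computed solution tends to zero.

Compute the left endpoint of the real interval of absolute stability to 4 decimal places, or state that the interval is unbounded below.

Set f=λy, z=hλ:
  k1=λy_n ⇒ h·k1=z·y_n;  k2=λ(1+9/20z)y_n ⇒ h·k2=z(1+9/20z)y_n
  y_{n+1}/y_n = 1 + 3/5z + 2/5z(1+9/20z) = 1 + z + 9/50z²
  R(z) = 1 + z + 9/50z².

Solve |R(x)|<1 on ℝ⁻.
x=-1.45: |R|=0.0716
R=1: x+9/50x²=0 ⇒ x=−50/9=-5.5556; min R=1−1/(4·9/50)=-0.3889>−1
Confirm numerically:
  x=-3.529: |R|=0.28731 <1
  x=-3.219: |R|=0.35385 <1
  x=-2.943: |R|=0.38398 <1
  x=-2.315: |R|=0.35034 <1
  x=-5.876: |R|=1.33893 >1
  x=-5.700: |R|=1.14820 >1
Stable set (-5.5556, 0).

left endpoint -5.5556.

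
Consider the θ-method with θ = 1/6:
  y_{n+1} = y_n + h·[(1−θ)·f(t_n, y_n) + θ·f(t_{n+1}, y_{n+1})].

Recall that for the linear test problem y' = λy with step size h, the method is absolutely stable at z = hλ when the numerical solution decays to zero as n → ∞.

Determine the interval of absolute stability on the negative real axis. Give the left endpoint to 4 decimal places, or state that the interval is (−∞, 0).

On y'=λy, z=hλ:
  y_{n+1} = y_n + z·[5/6·y_n + 1/6·y_{n+1}] ⇒ (1 − 1/6z)y_{n+1} = (1 + 5/6z)y_n
  ⇒ R(z) = (1 + 5/6z)/(1 − 1/6z).

Find x<0 with |R(x)|<1.
x=-0.99: |R|=0.1502
R=−1: 1+5/6x = −1+1/6x ⇒ -2/3x=2 ⇒ x=2/(-2/3)=-3.0000
Confirm numerically:
  x=-2.965: |R|=0.98438 <1
  x=-1.847: |R|=0.41226 <1
  x=-1.694: |R|=0.32103 <1
  x=-1.373: |R|=0.11732 <1
  x=-3.587: |R|=1.24491 >1
  x=-3.542: |R|=1.22721 >1
  x=-3.246: |R|=1.10642 >1
Stable set (-3.0000, 0).

(-3.0000, 0).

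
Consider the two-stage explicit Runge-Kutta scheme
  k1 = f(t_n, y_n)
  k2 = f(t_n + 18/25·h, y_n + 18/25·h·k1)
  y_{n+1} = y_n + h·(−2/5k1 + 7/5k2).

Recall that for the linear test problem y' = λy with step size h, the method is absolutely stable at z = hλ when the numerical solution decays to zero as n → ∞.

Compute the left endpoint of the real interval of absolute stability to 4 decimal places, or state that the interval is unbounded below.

With y'=λy (z=hλ):
  k1=λy_n ⇒ h·k1=z·y_n;  k2=λ(1+18/25z)y_n ⇒ h·k2=z(1+18/25z)y_n
  y_{n+1}/y_n = 1 − 2/5z + 7/5z(1+18/25z) = 1 + z + 126/125z²
  ⇒ R(z) = 1 + z + 126/125z².

Need |R(x)|<1, x<0.
x=-0.81: |R|=0.8513
R=1: x+126/125x²=0 ⇒ x=−125/126=-0.9921; min R=1−1/(4·126/125)=0.7520>−1
Confirm numerically:
  x=-0.826: |R|=0.86173 <1
  x=-0.585: |R|=0.75996 <1
  x=-0.499: |R|=0.75199 <1
  x=-1.279: |R|=1.36993 >1
  x=-1.043: |R|=1.05355 >1
Stable set (-0.9921, 0).

z* = -0.9921.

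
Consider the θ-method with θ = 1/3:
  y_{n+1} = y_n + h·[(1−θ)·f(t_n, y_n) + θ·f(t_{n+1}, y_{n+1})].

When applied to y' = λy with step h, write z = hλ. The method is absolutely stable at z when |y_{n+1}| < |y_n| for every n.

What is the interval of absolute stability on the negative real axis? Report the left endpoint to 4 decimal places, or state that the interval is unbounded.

With y'=λy (z=hλ):
  y_{n+1} = y_n + z·[2/3·y_n + 1/3·y_{n+1}] ⇒ (1 − 1/3z)y_{n+1} = (1 + 2/3z)y_n
  so R(z) = (1 + 2/3z)/(1 − 1/3z).

Boundary: |R(x)|=1, x<0.
x=-0.8: |R|=0.3684
R=−1: 1+2/3x = −1+1/3x ⇒ -1/3x=2 ⇒ x=2/(-1/3)=-6.0000
Confirm numerically:
  x=-5.053: |R|=0.88240 <1
  x=-4.700: |R|=0.83117 <1
  x=-3.905: |R|=0.69660 <1
  x=-3.239: |R|=0.55746 <1
  x=-6.591: |R|=1.06162 >1
  x=-6.409: |R|=1.04347 >1
  x=-6.105: |R|=1.01153 >1
Interval (-6.0000, 0).

(-6.0000, 0).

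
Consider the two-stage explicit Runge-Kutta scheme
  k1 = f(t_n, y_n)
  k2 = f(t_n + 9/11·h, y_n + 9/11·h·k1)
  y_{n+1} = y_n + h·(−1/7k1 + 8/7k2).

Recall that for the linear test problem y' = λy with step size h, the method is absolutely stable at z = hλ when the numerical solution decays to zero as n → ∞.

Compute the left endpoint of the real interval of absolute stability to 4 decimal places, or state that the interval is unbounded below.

Set f=λy, z=hλ:
  k1=λy_n ⇒ h·k1=z·y_n;  k2=λ(1+9/11z)y_n ⇒ h·k2=z(1+9/11z)y_n
  y_{n+1}/y_n = 1 − 1/7z + 8/7z(1+9/11z) = 1 + z + 72/77z²
  R(z) = 1 + z + 72/77z².

Find x<0 with |R(x)|<1.
x=-0.96: |R|=0.9018
R=1: x+72/77x²=0 ⇒ x=−77/72=-1.0694; min R=1−1/(4·72/77)=0.7326>−1
Confirm numerically:
  x=-0.982: |R|=0.91971 <1
  x=-0.928: |R|=0.87726 <1
  x=-0.903: |R|=0.85946 <1
  x=-1.582: |R|=1.75821 >1
  x=-1.324: |R|=1.31515 >1
  x=-1.242: |R|=1.20040 >1
Interval (-1.0694, 0).

z* = -1.0694.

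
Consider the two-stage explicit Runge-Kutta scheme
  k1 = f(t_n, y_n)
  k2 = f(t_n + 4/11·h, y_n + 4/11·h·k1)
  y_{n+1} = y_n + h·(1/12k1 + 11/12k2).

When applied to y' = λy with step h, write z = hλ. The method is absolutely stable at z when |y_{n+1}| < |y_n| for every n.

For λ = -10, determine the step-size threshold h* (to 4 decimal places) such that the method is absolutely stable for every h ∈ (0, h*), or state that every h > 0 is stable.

Test eqn y'=λy, z=hλ:
  k1=λy_n ⇒ h·k1=z·y_n;  k2=λ(1+4/11z)y_n ⇒ h·k2=z(1+4/11z)y_n
  y_{n+1}/y_n = 1 + 1/12z + 11/12z(1+4/11z) = 1 + z + 1/3z²
  ⇒ R(z) = 1 + z + 1/3z².

Boundary: |R(x)|=1, x<0.
x=-1.7: |R|=0.2633
R=1: x+1/3x²=0 ⇒ x=−3=-3.0000; min R=1−1/(4·1/3)=0.2500>−1
Confirm numerically:
  x=-2.910: |R|=0.91270 <1
  x=-2.880: |R|=0.88480 <1
  x=-2.319: |R|=0.47359 <1
  x=-1.713: |R|=0.26512 <1
  x=-3.572: |R|=1.68106 >1
  x=-3.523: |R|=1.61418 >1
  x=-3.211: |R|=1.22584 >1
Stable set (-3.0000, 0).

(-3.0000,0); λ=-10 ⇒ h* = (3)/10 = 0.3000.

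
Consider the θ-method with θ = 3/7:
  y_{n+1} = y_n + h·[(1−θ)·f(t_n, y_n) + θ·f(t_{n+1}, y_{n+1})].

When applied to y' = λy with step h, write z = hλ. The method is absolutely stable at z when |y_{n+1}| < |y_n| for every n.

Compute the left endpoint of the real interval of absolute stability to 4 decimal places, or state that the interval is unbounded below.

On y'=λy, z=hλ:
  y_{n+1} = y_n + z·[4/7·y_n + 3/7·y_{n+1}] ⇒ (1 − 3/7z)y_{n+1} = (1 + 4/7z)y_n
  Hence R(z) = (1 + 4/7z)/(1 − 3/7z).

Boundary: |R(x)|=1, x<0.
x=-0.39: |R|=0.6659
R=−1: 1+4/7x = −1+3/7x ⇒ -1/7x=2 ⇒ x=2/(-1/7)=-14.0000
Confirm numerically:
  x=-9.558: |R|=0.87548 <1
  x=-8.945: |R|=0.85060 <1
  x=-6.899: |R|=0.74362 <1
  x=-5.732: |R|=0.65829 <1
  x=-14.533: |R|=1.01053 >1
  x=-14.392: |R|=1.00781 >1
  x=-14.330: |R|=1.00660 >1
Interval (-14.0000, 0).

left endpoint -14.0000.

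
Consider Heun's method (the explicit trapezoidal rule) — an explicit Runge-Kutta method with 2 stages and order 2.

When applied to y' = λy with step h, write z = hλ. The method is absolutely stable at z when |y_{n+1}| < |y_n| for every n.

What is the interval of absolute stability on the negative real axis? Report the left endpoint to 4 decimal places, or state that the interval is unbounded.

With y'=λy (z=hλ):
  order 2, 2-stage ⇒ R(z)=1+z+z^2/2
  (e.g. R(-0.31)=0.73805, |R|=0.73805)

Solve |R(x)|<1 on ℝ⁻.
x=-0.31: |R|=0.7380
|R(-1.41)|=0.5840 |R(-0.52)|=0.6152 |R(-0.51)|=0.6200
Bisect:
  x_lo=-2.4775 |R|=1.5914  x_hi=-0.2678 |R|=0.7681
  mid=-1.37260 |R|=0.56942 →hi
  mid=-1.92503 |R|=0.92784 →hi
  mid=-2.20124 |R|=1.22149 →lo
  mid=-2.06313 |R|=1.06513 →lo
  mid=-1.99408 |R|=0.99410 →hi
  mid=-2.02861 |R|=1.02902 →lo
  mid=-2.01134 |R|=1.01141 →lo
  mid=-2.00271 |R|=1.00272 →lo
  ...
  [-2.00001,-1.99988] ⇒ x*=-2.0000
So |R|<1 on (-2.0000, 0).

z∈(-2.0000,0).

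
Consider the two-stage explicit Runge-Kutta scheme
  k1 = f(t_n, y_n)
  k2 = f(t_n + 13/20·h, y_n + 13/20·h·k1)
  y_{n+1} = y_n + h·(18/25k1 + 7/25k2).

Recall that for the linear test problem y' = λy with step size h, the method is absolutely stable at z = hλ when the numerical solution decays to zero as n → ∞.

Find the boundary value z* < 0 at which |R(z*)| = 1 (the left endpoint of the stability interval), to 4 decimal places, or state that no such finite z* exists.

left endpoint -5.4945.

With y'=λy (z=hλ):
  k1=λy_n ⇒ h·k1=z·y_n;  k2=λ(1+13/20z)y_n ⇒ h·k2=z(1+13/20z)y_n
  y_{n+1}/y_n = 1 + 18/25z + 7/25z(1+13/20z) = 1 + z + 91/500z²
  ⇒ R(z) = 1 + z + 91/500z².

Find x<0 with |R(x)|<1.
x=-1.16: |R|=0.0849
R=1: x+91/500x²=0 ⇒ x=−500/91=-5.4945; min R=1−1/(4·91/500)=-0.3736>−1
Confirm numerically:
  x=-5.077: |R|=0.61422 <1
  x=-3.941: |R|=0.11427 <1
  x=-3.090: |R|=0.35225 <1
  x=-5.707: |R|=1.22071 >1
  x=-5.558: |R|=1.06423 >1
Stable set (-5.4945, 0).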